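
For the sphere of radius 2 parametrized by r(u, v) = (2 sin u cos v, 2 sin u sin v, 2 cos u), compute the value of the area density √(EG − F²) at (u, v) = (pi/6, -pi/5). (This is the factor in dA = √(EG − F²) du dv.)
√(EG − F²)|_{(pi/6, -pi/5)} = 2

E = 4, F = 0, G = 4*sin(u)^2, so EG − F² = 16*sin(u)^2. Taking the positive square root: √(EG − F²) = 4*Abs(sin(u)). At (u, v) = (pi/6, -pi/5): 2.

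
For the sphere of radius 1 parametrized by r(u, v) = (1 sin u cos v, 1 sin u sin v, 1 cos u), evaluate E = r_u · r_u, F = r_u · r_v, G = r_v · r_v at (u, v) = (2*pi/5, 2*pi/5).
E = 1;  F = 0;  G = sqrt(5)/8 + 5/8

Partials: r_u = (cos(u)*cos(v), sin(v)*cos(u), -sin(u)), r_v = (-sin(u)*sin(v), sin(u)*cos(v), 0). As functions of (u, v):
  E = r_u · r_u = 1,
  F = r_u · r_v = 0,
  G = r_v · r_v = sin(u)^2.
Evaluating at (u, v) = (2*pi/5, 2*pi/5): E = 1, F = 0, G = sqrt(5)/8 + 5/8.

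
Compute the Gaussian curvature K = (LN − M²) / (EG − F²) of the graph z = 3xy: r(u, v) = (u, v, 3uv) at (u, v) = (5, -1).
K = -9/55225

Coefficients of the first fundamental form: E = 9*v^2 + 1, F = 9*u*v, G = 9*u^2 + 1.
Coefficients of the second fundamental form: L = 0, M = 3/sqrt(9*u^2 + 9*v^2 + 1), N = 0.
Assemble K = (LN − M²)/(EG − F²) = -9/(81*u^4 + 162*u^2*v^2 + 18*u^2 + 81*v^4 + 18*v^2 + 1). At (u, v) = (5, -1): K = -9/55225.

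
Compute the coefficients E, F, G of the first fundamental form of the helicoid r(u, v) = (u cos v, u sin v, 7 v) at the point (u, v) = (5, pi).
E = 1;  F = 0;  G = 74

Partials: r_u = (cos(v), sin(v), 0), r_v = (-u*sin(v), u*cos(v), 7). As functions of (u, v):
  E = r_u · r_u = 1,
  F = r_u · r_v = 0,
  G = r_v · r_v = u^2 + 49.
Evaluating at (u, v) = (5, pi): E = 1, F = 0, G = 74.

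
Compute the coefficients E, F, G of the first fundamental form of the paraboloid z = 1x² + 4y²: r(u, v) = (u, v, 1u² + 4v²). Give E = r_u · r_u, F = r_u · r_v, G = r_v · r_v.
E = 4*u^2 + 1;  F = 16*u*v;  G = 64*v^2 + 1

Compute partials: r_u = (1, 0, 2*u), r_v = (0, 1, 8*v). Then
  E = r_u · r_u = 4*u^2 + 1,
  F = r_u · r_v = 16*u*v,
  G = r_v · r_v = 64*v^2 + 1.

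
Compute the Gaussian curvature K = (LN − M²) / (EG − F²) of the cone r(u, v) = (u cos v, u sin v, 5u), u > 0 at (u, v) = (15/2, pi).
K = 0

Coefficients of the first fundamental form: E = 26, F = 0, G = u^2.
Coefficients of the second fundamental form: L = 0, M = 0, N = 5*sqrt(26)*u^2/(26*Abs(u)).
Assemble K = (LN − M²)/(EG − F²) = 0. At (u, v) = (15/2, pi): K = 0.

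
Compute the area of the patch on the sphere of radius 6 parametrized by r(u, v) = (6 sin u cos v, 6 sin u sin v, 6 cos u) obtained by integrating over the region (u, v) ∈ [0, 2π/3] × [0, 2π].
Area = 108*pi

Area = ∫∫ √(EG − F²) du dv with √(EG − F²) = 36*Abs(sin(u)). Integrating over [0, 2π/3] × [0, 2π] gives 108*pi.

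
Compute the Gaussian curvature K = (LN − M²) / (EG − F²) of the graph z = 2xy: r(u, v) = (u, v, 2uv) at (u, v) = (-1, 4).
K = -4/4761

Coefficients of the first fundamental form: E = 4*v^2 + 1, F = 4*u*v, G = 4*u^2 + 1.
Coefficients of the second fundamental form: L = 0, M = 2/sqrt(4*u^2 + 4*v^2 + 1), N = 0.
Assemble K = (LN − M²)/(EG − F²) = -4/(16*u^4 + 32*u^2*v^2 + 8*u^2 + 16*v^4 + 8*v^2 + 1). At (u, v) = (-1, 4): K = -4/4761.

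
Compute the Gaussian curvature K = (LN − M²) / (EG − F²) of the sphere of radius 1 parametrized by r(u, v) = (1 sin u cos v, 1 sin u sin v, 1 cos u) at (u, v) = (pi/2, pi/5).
K = 1

Coefficients of the first fundamental form: E = 1, F = 0, G = sin(u)^2.
Coefficients of the second fundamental form: L = -sin(u)/Abs(sin(u)), M = 0, N = -sin(u)^3/Abs(sin(u)).
Assemble K = (LN − M²)/(EG − F²) = 1. At (u, v) = (pi/2, pi/5): K = 1.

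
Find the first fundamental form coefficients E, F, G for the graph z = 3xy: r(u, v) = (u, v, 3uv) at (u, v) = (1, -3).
E = 82;  F = -27;  G = 10

Partials: r_u = (1, 0, 3*v), r_v = (0, 1, 3*u). As functions of (u, v):
  E = r_u · r_u = 9*v^2 + 1,
  F = r_u · r_v = 9*u*v,
  G = r_v · r_v = 9*u^2 + 1.
Evaluating at (u, v) = (1, -3): E = 82, F = -27, G = 10.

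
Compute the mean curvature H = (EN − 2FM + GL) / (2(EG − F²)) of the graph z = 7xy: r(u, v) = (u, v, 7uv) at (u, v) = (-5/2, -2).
H = -13720*sqrt(2013)/4052169

With E = 49*v^2 + 1, F = 49*u*v, G = 49*u^2 + 1, L = 0, M = 7/sqrt(49*u^2 + 49*v^2 + 1), N = 0, assemble
  H = (EN − 2FM + GL) / (2(EG − F²)) = -343*u*v/(49*u^2 + 49*v^2 + 1)^(3/2).
At (u, v) = (-5/2, -2): H = -13720*sqrt(2013)/4052169.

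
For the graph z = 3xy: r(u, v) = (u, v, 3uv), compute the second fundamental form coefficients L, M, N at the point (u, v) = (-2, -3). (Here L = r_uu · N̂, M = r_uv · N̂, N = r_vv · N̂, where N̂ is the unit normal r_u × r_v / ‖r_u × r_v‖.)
L = 0;  M = 3*sqrt(118)/118;  N = 0

Compute the unit normal N̂(u, v) = (-3*v/sqrt(9*u^2 + 9*v^2 + 1), -3*u/sqrt(9*u^2 + 9*v^2 + 1), 1/sqrt(9*u^2 + 9*v^2 + 1)), and the second partials r_uu, r_uv, r_vv. Take dot products:
  L(u, v) = r_uu · N̂ = 0,
  M(u, v) = r_uv · N̂ = 3/sqrt(9*u^2 + 9*v^2 + 1),
  N(u, v) = r_vv · N̂ = 0.
Evaluating at (u, v) = (-2, -3):
  L = 0, M = 3*sqrt(118)/118, N = 0.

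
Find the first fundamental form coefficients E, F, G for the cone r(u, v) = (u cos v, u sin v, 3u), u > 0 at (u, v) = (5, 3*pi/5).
E = 10;  F = 0;  G = 25

Partials: r_u = (cos(v), sin(v), 3), r_v = (-u*sin(v), u*cos(v), 0). As functions of (u, v):
  E = r_u · r_u = 10,
  F = r_u · r_v = 0,
  G = r_v · r_v = u^2.
Evaluating at (u, v) = (5, 3*pi/5): E = 10, F = 0, G = 25.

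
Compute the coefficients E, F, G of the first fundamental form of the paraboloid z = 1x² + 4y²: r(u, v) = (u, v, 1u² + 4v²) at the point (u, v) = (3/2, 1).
E = 10;  F = 24;  G = 65

Partials: r_u = (1, 0, 2*u), r_v = (0, 1, 8*v). As functions of (u, v):
  E = r_u · r_u = 4*u^2 + 1,
  F = r_u · r_v = 16*u*v,
  G = r_v · r_v = 64*v^2 + 1.
Evaluating at (u, v) = (3/2, 1): E = 10, F = 24, G = 65.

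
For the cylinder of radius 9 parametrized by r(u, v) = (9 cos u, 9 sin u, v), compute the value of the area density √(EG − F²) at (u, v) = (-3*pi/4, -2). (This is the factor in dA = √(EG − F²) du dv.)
√(EG − F²)|_{(-3*pi/4, -2)} = 9

E = 81, F = 0, G = 1, so EG − F² = 81. Taking the positive square root: √(EG − F²) = 9. At (u, v) = (-3*pi/4, -2): 9.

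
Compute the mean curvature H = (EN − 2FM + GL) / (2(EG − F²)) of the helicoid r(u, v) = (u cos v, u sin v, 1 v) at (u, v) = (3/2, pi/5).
H = 0

With E = 1, F = 0, G = u^2 + 1, L = 0, M = -1/sqrt(u^2 + 1), N = 0, assemble
  H = (EN − 2FM + GL) / (2(EG − F²)) = 0.
At (u, v) = (3/2, pi/5): H = 0.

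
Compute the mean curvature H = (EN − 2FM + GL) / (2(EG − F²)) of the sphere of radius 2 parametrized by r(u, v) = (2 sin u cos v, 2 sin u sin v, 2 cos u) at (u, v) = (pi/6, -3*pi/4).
H = -1/2

With E = 4, F = 0, G = 4*sin(u)^2, L = -2*sin(u)/Abs(sin(u)), M = 0, N = -2*sin(u)^3/Abs(sin(u)), assemble
  H = (EN − 2FM + GL) / (2(EG − F²)) = -sin(u)/(2*Abs(sin(u))).
At (u, v) = (pi/6, -3*pi/4): H = -1/2.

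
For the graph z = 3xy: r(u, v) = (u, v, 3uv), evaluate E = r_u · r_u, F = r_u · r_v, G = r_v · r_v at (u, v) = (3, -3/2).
E = 85/4;  F = -81/2;  G = 82

Partials: r_u = (1, 0, 3*v), r_v = (0, 1, 3*u). As functions of (u, v):
  E = r_u · r_u = 9*v^2 + 1,
  F = r_u · r_v = 9*u*v,
  G = r_v · r_v = 9*u^2 + 1.
Evaluating at (u, v) = (3, -3/2): E = 85/4, F = -81/2, G = 82.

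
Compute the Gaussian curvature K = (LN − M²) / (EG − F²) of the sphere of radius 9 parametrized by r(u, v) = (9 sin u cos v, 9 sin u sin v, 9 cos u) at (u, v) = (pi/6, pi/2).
K = 1/81

Coefficients of the first fundamental form: E = 81, F = 0, G = 81*sin(u)^2.
Coefficients of the second fundamental form: L = -9*sin(u)/Abs(sin(u)), M = 0, N = -9*sin(u)^3/Abs(sin(u)).
Assemble K = (LN − M²)/(EG − F²) = 1/81. At (u, v) = (pi/6, pi/2): K = 1/81.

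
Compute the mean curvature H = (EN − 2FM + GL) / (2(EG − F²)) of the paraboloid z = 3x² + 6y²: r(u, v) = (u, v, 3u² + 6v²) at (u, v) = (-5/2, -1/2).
H = 1467*sqrt(262)/68644

With E = 36*u^2 + 1, F = 72*u*v, G = 144*v^2 + 1, L = 6/sqrt(36*u^2 + 144*v^2 + 1), M = 0, N = 12/sqrt(36*u^2 + 144*v^2 + 1), assemble
  H = (EN − 2FM + GL) / (2(EG − F²)) = 9*(24*u^2 + 48*v^2 + 1)/(36*u^2 + 144*v^2 + 1)^(3/2).
At (u, v) = (-5/2, -1/2): H = 1467*sqrt(262)/68644.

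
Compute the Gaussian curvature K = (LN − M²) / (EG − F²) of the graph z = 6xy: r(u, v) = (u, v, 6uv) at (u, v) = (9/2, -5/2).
K = -36/912025

Coefficients of the first fundamental form: E = 36*v^2 + 1, F = 36*u*v, G = 36*u^2 + 1.
Coefficients of the second fundamental form: L = 0, M = 6/sqrt(36*u^2 + 36*v^2 + 1), N = 0.
Assemble K = (LN − M²)/(EG − F²) = -36/(1296*u^4 + 2592*u^2*v^2 + 72*u^2 + 1296*v^4 + 72*v^2 + 1). At (u, v) = (9/2, -5/2): K = -36/912025.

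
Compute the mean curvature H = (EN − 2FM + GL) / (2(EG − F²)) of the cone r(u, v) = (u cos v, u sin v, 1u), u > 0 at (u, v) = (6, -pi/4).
H = sqrt(2)/24

With E = 2, F = 0, G = u^2, L = 0, M = 0, N = sqrt(2)*u^2/(2*Abs(u)), assemble
  H = (EN − 2FM + GL) / (2(EG − F²)) = sqrt(2)/(4*Abs(u)).
At (u, v) = (6, -pi/4): H = sqrt(2)/24.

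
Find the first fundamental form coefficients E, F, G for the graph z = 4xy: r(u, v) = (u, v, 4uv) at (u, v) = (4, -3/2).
E = 37;  F = -96;  G = 257

Partials: r_u = (1, 0, 4*v), r_v = (0, 1, 4*u). As functions of (u, v):
  E = r_u · r_u = 16*v^2 + 1,
  F = r_u · r_v = 16*u*v,
  G = r_v · r_v = 16*u^2 + 1.
Evaluating at (u, v) = (4, -3/2): E = 37, F = -96, G = 257.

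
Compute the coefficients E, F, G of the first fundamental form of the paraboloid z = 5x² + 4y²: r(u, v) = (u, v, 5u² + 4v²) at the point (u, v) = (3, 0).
E = 901;  F = 0;  G = 1

Partials: r_u = (1, 0, 10*u), r_v = (0, 1, 8*v). As functions of (u, v):
  E = r_u · r_u = 100*u^2 + 1,
  F = r_u · r_v = 80*u*v,
  G = r_v · r_v = 64*v^2 + 1.
Evaluating at (u, v) = (3, 0): E = 901, F = 0, G = 1.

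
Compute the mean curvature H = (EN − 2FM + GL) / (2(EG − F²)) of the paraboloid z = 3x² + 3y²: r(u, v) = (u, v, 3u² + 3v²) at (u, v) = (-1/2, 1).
H = 141*sqrt(46)/2116

With E = 36*u^2 + 1, F = 36*u*v, G = 36*v^2 + 1, L = 6/sqrt(36*u^2 + 36*v^2 + 1), M = 0, N = 6/sqrt(36*u^2 + 36*v^2 + 1), assemble
  H = (EN − 2FM + GL) / (2(EG − F²)) = 6*(18*u^2 + 18*v^2 + 1)/(36*u^2 + 36*v^2 + 1)^(3/2).
At (u, v) = (-1/2, 1): H = 141*sqrt(46)/2116.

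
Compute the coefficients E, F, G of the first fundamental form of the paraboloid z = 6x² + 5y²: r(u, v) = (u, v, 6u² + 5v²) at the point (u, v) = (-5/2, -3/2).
E = 901;  F = 450;  G = 226

Partials: r_u = (1, 0, 12*u), r_v = (0, 1, 10*v). As functions of (u, v):
  E = r_u · r_u = 144*u^2 + 1,
  F = r_u · r_v = 120*u*v,
  G = r_v · r_v = 100*v^2 + 1.
Evaluating at (u, v) = (-5/2, -3/2): E = 901, F = 450, G = 226.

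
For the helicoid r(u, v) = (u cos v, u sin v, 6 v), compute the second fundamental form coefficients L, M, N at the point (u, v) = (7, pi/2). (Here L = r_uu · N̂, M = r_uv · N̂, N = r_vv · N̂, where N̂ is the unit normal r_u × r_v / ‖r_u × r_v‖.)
L = 0;  M = -6*sqrt(85)/85;  N = 0

Compute the unit normal N̂(u, v) = (6*sin(v)/sqrt(u^2 + 36), -6*cos(v)/sqrt(u^2 + 36), u/sqrt(u^2 + 36)), and the second partials r_uu, r_uv, r_vv. Take dot products:
  L(u, v) = r_uu · N̂ = 0,
  M(u, v) = r_uv · N̂ = -6/sqrt(u^2 + 36),
  N(u, v) = r_vv · N̂ = 0.
Evaluating at (u, v) = (7, pi/2):
  L = 0, M = -6*sqrt(85)/85, N = 0.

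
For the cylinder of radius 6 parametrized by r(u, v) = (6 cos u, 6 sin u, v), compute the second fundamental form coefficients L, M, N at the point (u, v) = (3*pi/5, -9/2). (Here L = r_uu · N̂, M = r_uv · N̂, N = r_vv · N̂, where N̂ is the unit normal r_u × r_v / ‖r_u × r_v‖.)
L = -6;  M = 0;  N = 0

Compute the unit normal N̂(u, v) = (cos(u), sin(u), 0), and the second partials r_uu, r_uv, r_vv. Take dot products:
  L(u, v) = r_uu · N̂ = -6,
  M(u, v) = r_uv · N̂ = 0,
  N(u, v) = r_vv · N̂ = 0.
Evaluating at (u, v) = (3*pi/5, -9/2):
  L = -6, M = 0, N = 0.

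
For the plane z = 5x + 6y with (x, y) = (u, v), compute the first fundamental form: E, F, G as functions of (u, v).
E = 26;  F = 30;  G = 37

Compute partials: r_u = (1, 0, 5), r_v = (0, 1, 6). Then
  E = r_u · r_u = 26,
  F = r_u · r_v = 30,
  G = r_v · r_v = 37.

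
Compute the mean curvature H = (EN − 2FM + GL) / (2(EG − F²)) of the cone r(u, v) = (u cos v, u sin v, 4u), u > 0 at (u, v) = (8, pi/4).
H = sqrt(17)/68

With E = 17, F = 0, G = u^2, L = 0, M = 0, N = 4*sqrt(17)*u^2/(17*Abs(u)), assemble
  H = (EN − 2FM + GL) / (2(EG − F²)) = 2*sqrt(17)/(17*Abs(u)).
At (u, v) = (8, pi/4): H = sqrt(17)/68.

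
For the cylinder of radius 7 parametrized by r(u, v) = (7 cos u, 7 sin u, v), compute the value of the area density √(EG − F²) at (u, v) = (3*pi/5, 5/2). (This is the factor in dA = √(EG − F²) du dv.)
√(EG − F²)|_{(3*pi/5, 5/2)} = 7

E = 49, F = 0, G = 1, so EG − F² = 49. Taking the positive square root: √(EG − F²) = 7. At (u, v) = (3*pi/5, 5/2): 7.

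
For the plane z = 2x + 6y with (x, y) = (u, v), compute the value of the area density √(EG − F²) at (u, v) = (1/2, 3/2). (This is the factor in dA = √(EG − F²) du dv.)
√(EG − F²)|_{(1/2, 3/2)} = sqrt(41)

E = 5, F = 12, G = 37, so EG − F² = 41. Taking the positive square root: √(EG − F²) = sqrt(41). At (u, v) = (1/2, 3/2): sqrt(41).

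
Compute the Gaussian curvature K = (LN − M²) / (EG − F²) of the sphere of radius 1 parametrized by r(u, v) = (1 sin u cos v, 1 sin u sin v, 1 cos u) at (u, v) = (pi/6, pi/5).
K = 1

Coefficients of the first fundamental form: E = 1, F = 0, G = sin(u)^2.
Coefficients of the second fundamental form: L = -sin(u)/Abs(sin(u)), M = 0, N = -sin(u)^3/Abs(sin(u)).
Assemble K = (LN − M²)/(EG − F²) = 1. At (u, v) = (pi/6, pi/5): K = 1.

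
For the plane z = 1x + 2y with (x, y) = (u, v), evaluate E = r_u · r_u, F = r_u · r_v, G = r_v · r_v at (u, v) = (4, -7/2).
E = 2;  F = 2;  G = 5

Partials: r_u = (1, 0, 1), r_v = (0, 1, 2). As functions of (u, v):
  E = r_u · r_u = 2,
  F = r_u · r_v = 2,
  G = r_v · r_v = 5.
Evaluating at (u, v) = (4, -7/2): E = 2, F = 2, G = 5.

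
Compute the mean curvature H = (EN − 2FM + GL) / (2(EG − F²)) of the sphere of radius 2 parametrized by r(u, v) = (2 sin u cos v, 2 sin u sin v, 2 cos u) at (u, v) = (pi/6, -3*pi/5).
H = -1/2

With E = 4, F = 0, G = 4*sin(u)^2, L = -2*sin(u)/Abs(sin(u)), M = 0, N = -2*sin(u)^3/Abs(sin(u)), assemble
  H = (EN − 2FM + GL) / (2(EG − F²)) = -sin(u)/(2*Abs(sin(u))).
At (u, v) = (pi/6, -3*pi/5): H = -1/2.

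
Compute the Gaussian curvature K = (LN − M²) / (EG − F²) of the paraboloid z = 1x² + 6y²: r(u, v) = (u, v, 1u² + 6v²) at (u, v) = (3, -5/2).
K = 24/877969

Coefficients of the first fundamental form: E = 4*u^2 + 1, F = 24*u*v, G = 144*v^2 + 1.
Coefficients of the second fundamental form: L = 2/sqrt(4*u^2 + 144*v^2 + 1), M = 0, N = 12/sqrt(4*u^2 + 144*v^2 + 1).
Assemble K = (LN − M²)/(EG − F²) = 24/(16*u^4 + 1152*u^2*v^2 + 8*u^2 + 20736*v^4 + 288*v^2 + 1). At (u, v) = (3, -5/2): K = 24/877969.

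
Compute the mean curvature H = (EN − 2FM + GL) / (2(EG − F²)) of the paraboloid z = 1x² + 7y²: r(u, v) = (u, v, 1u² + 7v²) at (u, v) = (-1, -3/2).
H = 477*sqrt(446)/198916

With E = 4*u^2 + 1, F = 28*u*v, G = 196*v^2 + 1, L = 2/sqrt(4*u^2 + 196*v^2 + 1), M = 0, N = 14/sqrt(4*u^2 + 196*v^2 + 1), assemble
  H = (EN − 2FM + GL) / (2(EG − F²)) = 4*(7*u^2 + 49*v^2 + 2)/(4*u^2 + 196*v^2 + 1)^(3/2).
At (u, v) = (-1, -3/2): H = 477*sqrt(446)/198916.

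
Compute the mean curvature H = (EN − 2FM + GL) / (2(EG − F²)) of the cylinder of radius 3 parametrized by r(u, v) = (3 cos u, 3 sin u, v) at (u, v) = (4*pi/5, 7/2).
H = -1/6

With E = 9, F = 0, G = 1, L = -3, M = 0, N = 0, assemble
  H = (EN − 2FM + GL) / (2(EG − F²)) = -1/6.
At (u, v) = (4*pi/5, 7/2): H = -1/6.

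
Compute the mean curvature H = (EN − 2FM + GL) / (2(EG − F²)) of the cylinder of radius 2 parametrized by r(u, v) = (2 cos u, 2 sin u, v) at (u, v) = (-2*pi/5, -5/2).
H = -1/4

With E = 4, F = 0, G = 1, L = -2, M = 0, N = 0, assemble
  H = (EN − 2FM + GL) / (2(EG − F²)) = -1/4.
At (u, v) = (-2*pi/5, -5/2): H = -1/4.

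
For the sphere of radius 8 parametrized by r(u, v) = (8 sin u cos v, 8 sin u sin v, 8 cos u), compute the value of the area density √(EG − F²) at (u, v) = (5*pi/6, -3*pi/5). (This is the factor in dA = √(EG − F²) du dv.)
√(EG − F²)|_{(5*pi/6, -3*pi/5)} = 32

E = 64, F = 0, G = 64*sin(u)^2, so EG − F² = 4096*sin(u)^2. Taking the positive square root: √(EG − F²) = 64*Abs(sin(u)). At (u, v) = (5*pi/6, -3*pi/5): 32.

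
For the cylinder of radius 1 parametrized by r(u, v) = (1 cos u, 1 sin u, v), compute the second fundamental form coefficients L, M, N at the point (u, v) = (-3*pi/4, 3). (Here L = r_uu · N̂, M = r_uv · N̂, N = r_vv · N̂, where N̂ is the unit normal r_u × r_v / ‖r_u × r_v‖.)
L = -1;  M = 0;  N = 0

Compute the unit normal N̂(u, v) = (cos(u), sin(u), 0), and the second partials r_uu, r_uv, r_vv. Take dot products:
  L(u, v) = r_uu · N̂ = -1,
  M(u, v) = r_uv · N̂ = 0,
  N(u, v) = r_vv · N̂ = 0.
Evaluating at (u, v) = (-3*pi/4, 3):
  L = -1, M = 0, N = 0.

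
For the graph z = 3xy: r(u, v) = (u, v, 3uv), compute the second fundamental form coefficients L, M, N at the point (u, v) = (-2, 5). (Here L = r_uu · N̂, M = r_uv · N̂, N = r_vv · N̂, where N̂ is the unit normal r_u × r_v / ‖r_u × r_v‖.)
L = 0;  M = 3*sqrt(262)/262;  N = 0

Compute the unit normal N̂(u, v) = (-3*v/sqrt(9*u^2 + 9*v^2 + 1), -3*u/sqrt(9*u^2 + 9*v^2 + 1), 1/sqrt(9*u^2 + 9*v^2 + 1)), and the second partials r_uu, r_uv, r_vv. Take dot products:
  L(u, v) = r_uu · N̂ = 0,
  M(u, v) = r_uv · N̂ = 3/sqrt(9*u^2 + 9*v^2 + 1),
  N(u, v) = r_vv · N̂ = 0.
Evaluating at (u, v) = (-2, 5):
  L = 0, M = 3*sqrt(262)/262, N = 0.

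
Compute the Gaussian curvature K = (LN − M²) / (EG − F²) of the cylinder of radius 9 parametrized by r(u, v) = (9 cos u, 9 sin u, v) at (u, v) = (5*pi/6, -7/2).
K = 0

Coefficients of the first fundamental form: E = 81, F = 0, G = 1.
Coefficients of the second fundamental form: L = -9, M = 0, N = 0.
Assemble K = (LN − M²)/(EG − F²) = 0. At (u, v) = (5*pi/6, -7/2): K = 0.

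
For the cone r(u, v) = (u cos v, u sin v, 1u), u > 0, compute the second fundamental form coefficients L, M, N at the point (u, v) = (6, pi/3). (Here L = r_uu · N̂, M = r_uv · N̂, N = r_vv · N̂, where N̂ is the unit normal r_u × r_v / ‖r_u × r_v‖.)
L = 0;  M = 0;  N = 3*sqrt(2)

Compute the unit normal N̂(u, v) = (-sqrt(2)*u*cos(v)/(2*Abs(u)), -sqrt(2)*u*sin(v)/(2*Abs(u)), sqrt(2)*u/(2*Abs(u))), and the second partials r_uu, r_uv, r_vv. Take dot products:
  L(u, v) = r_uu · N̂ = 0,
  M(u, v) = r_uv · N̂ = 0,
  N(u, v) = r_vv · N̂ = sqrt(2)*u^2/(2*Abs(u)).
Evaluating at (u, v) = (6, pi/3):
  L = 0, M = 0, N = 3*sqrt(2).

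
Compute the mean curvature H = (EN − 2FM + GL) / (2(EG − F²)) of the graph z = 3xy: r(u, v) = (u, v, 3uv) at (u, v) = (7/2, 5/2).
H = -189*sqrt(670)/44890

With E = 9*v^2 + 1, F = 9*u*v, G = 9*u^2 + 1, L = 0, M = 3/sqrt(9*u^2 + 9*v^2 + 1), N = 0, assemble
  H = (EN − 2FM + GL) / (2(EG − F²)) = -27*u*v/(9*u^2 + 9*v^2 + 1)^(3/2).
At (u, v) = (7/2, 5/2): H = -189*sqrt(670)/44890.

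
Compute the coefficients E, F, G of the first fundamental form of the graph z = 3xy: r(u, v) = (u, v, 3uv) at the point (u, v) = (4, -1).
E = 10;  F = -36;  G = 145

Partials: r_u = (1, 0, 3*v), r_v = (0, 1, 3*u). As functions of (u, v):
  E = r_u · r_u = 9*v^2 + 1,
  F = r_u · r_v = 9*u*v,
  G = r_v · r_v = 9*u^2 + 1.
Evaluating at (u, v) = (4, -1): E = 10, F = -36, G = 145.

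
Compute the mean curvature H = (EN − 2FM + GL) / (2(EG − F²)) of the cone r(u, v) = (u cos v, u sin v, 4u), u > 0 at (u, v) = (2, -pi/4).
H = sqrt(17)/17

With E = 17, F = 0, G = u^2, L = 0, M = 0, N = 4*sqrt(17)*u^2/(17*Abs(u)), assemble
  H = (EN − 2FM + GL) / (2(EG − F²)) = 2*sqrt(17)/(17*Abs(u)).
At (u, v) = (2, -pi/4): H = sqrt(17)/17.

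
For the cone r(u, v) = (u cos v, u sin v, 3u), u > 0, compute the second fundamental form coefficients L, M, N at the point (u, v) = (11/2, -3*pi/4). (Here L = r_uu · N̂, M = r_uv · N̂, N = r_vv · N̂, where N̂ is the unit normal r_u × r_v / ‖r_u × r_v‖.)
L = 0;  M = 0;  N = 33*sqrt(10)/20

Compute the unit normal N̂(u, v) = (-3*sqrt(10)*u*cos(v)/(10*Abs(u)), -3*sqrt(10)*u*sin(v)/(10*Abs(u)), sqrt(10)*u/(10*Abs(u))), and the second partials r_uu, r_uv, r_vv. Take dot products:
  L(u, v) = r_uu · N̂ = 0,
  M(u, v) = r_uv · N̂ = 0,
  N(u, v) = r_vv · N̂ = 3*sqrt(10)*u^2/(10*Abs(u)).
Evaluating at (u, v) = (11/2, -3*pi/4):
  L = 0, M = 0, N = 33*sqrt(10)/20.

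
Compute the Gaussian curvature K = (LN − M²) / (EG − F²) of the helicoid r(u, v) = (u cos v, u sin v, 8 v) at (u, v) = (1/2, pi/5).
K = -1024/66049

Coefficients of the first fundamental form: E = 1, F = 0, G = u^2 + 64.
Coefficients of the second fundamental form: L = 0, M = -8/sqrt(u^2 + 64), N = 0.
Assemble K = (LN − M²)/(EG − F²) = -64/(u^2 + 64)^2. At (u, v) = (1/2, pi/5): K = -1024/66049.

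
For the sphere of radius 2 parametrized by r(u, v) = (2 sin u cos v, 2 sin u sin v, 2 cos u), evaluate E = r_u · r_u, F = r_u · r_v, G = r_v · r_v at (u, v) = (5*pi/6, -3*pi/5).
E = 4;  F = 0;  G = 1

Partials: r_u = (2*cos(u)*cos(v), 2*sin(v)*cos(u), -2*sin(u)), r_v = (-2*sin(u)*sin(v), 2*sin(u)*cos(v), 0). As functions of (u, v):
  E = r_u · r_u = 4,
  F = r_u · r_v = 0,
  G = r_v · r_v = 4*sin(u)^2.
Evaluating at (u, v) = (5*pi/6, -3*pi/5): E = 4, F = 0, G = 1.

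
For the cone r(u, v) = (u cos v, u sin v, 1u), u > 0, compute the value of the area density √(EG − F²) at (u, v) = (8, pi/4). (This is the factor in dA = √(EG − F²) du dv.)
√(EG − F²)|_{(8, pi/4)} = 8*sqrt(2)

E = 2, F = 0, G = u^2, so EG − F² = 2*u^2. Taking the positive square root: √(EG − F²) = sqrt(2)*Abs(u). At (u, v) = (8, pi/4): 8*sqrt(2).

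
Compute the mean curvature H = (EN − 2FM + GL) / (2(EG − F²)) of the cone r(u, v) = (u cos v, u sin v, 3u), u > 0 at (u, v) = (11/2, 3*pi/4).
H = 3*sqrt(10)/110

With E = 10, F = 0, G = u^2, L = 0, M = 0, N = 3*sqrt(10)*u^2/(10*Abs(u)), assemble
  H = (EN − 2FM + GL) / (2(EG − F²)) = 3*sqrt(10)/(20*Abs(u)).
At (u, v) = (11/2, 3*pi/4): H = 3*sqrt(10)/110.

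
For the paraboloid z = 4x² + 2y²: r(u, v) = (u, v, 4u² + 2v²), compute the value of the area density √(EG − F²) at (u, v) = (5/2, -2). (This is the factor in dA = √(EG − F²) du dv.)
√(EG − F²)|_{(5/2, -2)} = sqrt(465)

E = 64*u^2 + 1, F = 32*u*v, G = 16*v^2 + 1, so EG − F² = 64*u^2 + 16*v^2 + 1. Taking the positive square root: √(EG − F²) = sqrt(64*u^2 + 16*v^2 + 1). At (u, v) = (5/2, -2): sqrt(465).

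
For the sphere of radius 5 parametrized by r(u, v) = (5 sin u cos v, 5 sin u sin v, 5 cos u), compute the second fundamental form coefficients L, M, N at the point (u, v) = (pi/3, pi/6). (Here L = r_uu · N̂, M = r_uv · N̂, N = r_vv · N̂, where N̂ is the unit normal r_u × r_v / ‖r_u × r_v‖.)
L = -5;  M = 0;  N = -15/4

Compute the unit normal N̂(u, v) = (sin(u)^2*cos(v)/Abs(sin(u)), sin(u)^2*sin(v)/Abs(sin(u)), sin(2*u)/(2*Abs(sin(u)))), and the second partials r_uu, r_uv, r_vv. Take dot products:
  L(u, v) = r_uu · N̂ = -5*sin(u)/Abs(sin(u)),
  M(u, v) = r_uv · N̂ = 0,
  N(u, v) = r_vv · N̂ = -5*sin(u)^3/Abs(sin(u)).
Evaluating at (u, v) = (pi/3, pi/6):
  L = -5, M = 0, N = -15/4.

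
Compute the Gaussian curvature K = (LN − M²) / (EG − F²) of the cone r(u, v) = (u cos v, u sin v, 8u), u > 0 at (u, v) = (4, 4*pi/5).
K = 0

Coefficients of the first fundamental form: E = 65, F = 0, G = u^2.
Coefficients of the second fundamental form: L = 0, M = 0, N = 8*sqrt(65)*u^2/(65*Abs(u)).
Assemble K = (LN − M²)/(EG − F²) = 0. At (u, v) = (4, 4*pi/5): K = 0.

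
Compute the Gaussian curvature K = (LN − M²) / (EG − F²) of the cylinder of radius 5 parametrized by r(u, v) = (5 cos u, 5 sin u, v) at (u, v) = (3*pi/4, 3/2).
K = 0

Coefficients of the first fundamental form: E = 25, F = 0, G = 1.
Coefficients of the second fundamental form: L = -5, M = 0, N = 0.
Assemble K = (LN − M²)/(EG − F²) = 0. At (u, v) = (3*pi/4, 3/2): K = 0.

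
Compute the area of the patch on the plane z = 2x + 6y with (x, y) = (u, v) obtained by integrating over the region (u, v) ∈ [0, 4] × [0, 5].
Area = 20*sqrt(41)

Area = ∫∫ √(EG − F²) du dv with √(EG − F²) = sqrt(41). Integrating over [0, 4] × [0, 5] gives 20*sqrt(41).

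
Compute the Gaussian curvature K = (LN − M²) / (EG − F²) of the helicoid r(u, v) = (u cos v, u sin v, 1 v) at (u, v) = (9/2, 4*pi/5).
K = -16/7225

Coefficients of the first fundamental form: E = 1, F = 0, G = u^2 + 1.
Coefficients of the second fundamental form: L = 0, M = -1/sqrt(u^2 + 1), N = 0.
Assemble K = (LN − M²)/(EG − F²) = -1/(u^2 + 1)^2. At (u, v) = (9/2, 4*pi/5): K = -16/7225.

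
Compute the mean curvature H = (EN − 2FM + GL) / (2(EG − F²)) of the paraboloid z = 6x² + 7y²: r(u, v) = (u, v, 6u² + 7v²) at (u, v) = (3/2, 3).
H = 12865*sqrt(2089)/4363921

With E = 144*u^2 + 1, F = 168*u*v, G = 196*v^2 + 1, L = 12/sqrt(144*u^2 + 196*v^2 + 1), M = 0, N = 14/sqrt(144*u^2 + 196*v^2 + 1), assemble
  H = (EN − 2FM + GL) / (2(EG − F²)) = (1008*u^2 + 1176*v^2 + 13)/(144*u^2 + 196*v^2 + 1)^(3/2).
At (u, v) = (3/2, 3): H = 12865*sqrt(2089)/4363921.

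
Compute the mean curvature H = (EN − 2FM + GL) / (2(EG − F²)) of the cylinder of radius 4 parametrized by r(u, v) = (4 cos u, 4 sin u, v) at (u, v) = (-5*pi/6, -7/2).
H = -1/8

With E = 16, F = 0, G = 1, L = -4, M = 0, N = 0, assemble
  H = (EN − 2FM + GL) / (2(EG − F²)) = -1/8.
At (u, v) = (-5*pi/6, -7/2): H = -1/8.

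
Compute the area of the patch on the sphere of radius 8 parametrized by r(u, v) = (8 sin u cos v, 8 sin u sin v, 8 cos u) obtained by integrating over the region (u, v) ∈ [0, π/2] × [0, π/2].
Area = 32*pi

Area = ∫∫ √(EG − F²) du dv with √(EG − F²) = 64*Abs(sin(u)). Integrating over [0, π/2] × [0, π/2] gives 32*pi.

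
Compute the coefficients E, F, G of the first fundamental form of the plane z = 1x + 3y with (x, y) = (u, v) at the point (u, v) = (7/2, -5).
E = 2;  F = 3;  G = 10

Partials: r_u = (1, 0, 1), r_v = (0, 1, 3). As functions of (u, v):
  E = r_u · r_u = 2,
  F = r_u · r_v = 3,
  G = r_v · r_v = 10.
Evaluating at (u, v) = (7/2, -5): E = 2, F = 3, G = 10.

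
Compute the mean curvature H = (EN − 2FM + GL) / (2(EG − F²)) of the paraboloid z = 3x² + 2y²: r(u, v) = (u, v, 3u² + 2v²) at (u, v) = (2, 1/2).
H = 305*sqrt(149)/22201

With E = 36*u^2 + 1, F = 24*u*v, G = 16*v^2 + 1, L = 6/sqrt(36*u^2 + 16*v^2 + 1), M = 0, N = 4/sqrt(36*u^2 + 16*v^2 + 1), assemble
  H = (EN − 2FM + GL) / (2(EG − F²)) = (72*u^2 + 48*v^2 + 5)/(36*u^2 + 16*v^2 + 1)^(3/2).
At (u, v) = (2, 1/2): H = 305*sqrt(149)/22201.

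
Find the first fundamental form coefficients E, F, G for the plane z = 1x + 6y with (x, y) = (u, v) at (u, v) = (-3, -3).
E = 2;  F = 6;  G = 37

Partials: r_u = (1, 0, 1), r_v = (0, 1, 6). As functions of (u, v):
  E = r_u · r_u = 2,
  F = r_u · r_v = 6,
  G = r_v · r_v = 37.
Evaluating at (u, v) = (-3, -3): E = 2, F = 6, G = 37.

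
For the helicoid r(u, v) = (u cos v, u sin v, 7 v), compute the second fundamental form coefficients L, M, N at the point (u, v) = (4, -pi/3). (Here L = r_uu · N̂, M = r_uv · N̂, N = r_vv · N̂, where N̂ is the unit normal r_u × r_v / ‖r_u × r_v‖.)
L = 0;  M = -7*sqrt(65)/65;  N = 0

Compute the unit normal N̂(u, v) = (7*sin(v)/sqrt(u^2 + 49), -7*cos(v)/sqrt(u^2 + 49), u/sqrt(u^2 + 49)), and the second partials r_uu, r_uv, r_vv. Take dot products:
  L(u, v) = r_uu · N̂ = 0,
  M(u, v) = r_uv · N̂ = -7/sqrt(u^2 + 49),
  N(u, v) = r_vv · N̂ = 0.
Evaluating at (u, v) = (4, -pi/3):
  L = 0, M = -7*sqrt(65)/65, N = 0.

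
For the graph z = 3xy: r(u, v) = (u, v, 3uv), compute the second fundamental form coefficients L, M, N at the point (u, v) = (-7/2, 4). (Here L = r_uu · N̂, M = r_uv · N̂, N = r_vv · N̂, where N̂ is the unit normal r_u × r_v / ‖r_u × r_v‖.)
L = 0;  M = 6*sqrt(1021)/1021;  N = 0

Compute the unit normal N̂(u, v) = (-3*v/sqrt(9*u^2 + 9*v^2 + 1), -3*u/sqrt(9*u^2 + 9*v^2 + 1), 1/sqrt(9*u^2 + 9*v^2 + 1)), and the second partials r_uu, r_uv, r_vv. Take dot products:
  L(u, v) = r_uu · N̂ = 0,
  M(u, v) = r_uv · N̂ = 3/sqrt(9*u^2 + 9*v^2 + 1),
  N(u, v) = r_vv · N̂ = 0.
Evaluating at (u, v) = (-7/2, 4):
  L = 0, M = 6*sqrt(1021)/1021, N = 0.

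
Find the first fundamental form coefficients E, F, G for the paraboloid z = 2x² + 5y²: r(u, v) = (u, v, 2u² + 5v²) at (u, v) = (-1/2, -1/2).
E = 5;  F = 10;  G = 26

Partials: r_u = (1, 0, 4*u), r_v = (0, 1, 10*v). As functions of (u, v):
  E = r_u · r_u = 16*u^2 + 1,
  F = r_u · r_v = 40*u*v,
  G = r_v · r_v = 100*v^2 + 1.
Evaluating at (u, v) = (-1/2, -1/2): E = 5, F = 10, G = 26.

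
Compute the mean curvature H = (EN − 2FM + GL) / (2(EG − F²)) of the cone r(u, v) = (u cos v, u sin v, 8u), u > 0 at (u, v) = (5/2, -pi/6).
H = 8*sqrt(65)/325

With E = 65, F = 0, G = u^2, L = 0, M = 0, N = 8*sqrt(65)*u^2/(65*Abs(u)), assemble
  H = (EN − 2FM + GL) / (2(EG − F²)) = 4*sqrt(65)/(65*Abs(u)).
At (u, v) = (5/2, -pi/6): H = 8*sqrt(65)/325.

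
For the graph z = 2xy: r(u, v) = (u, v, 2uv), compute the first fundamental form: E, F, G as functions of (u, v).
E = 4*v^2 + 1;  F = 4*u*v;  G = 4*u^2 + 1

Compute partials: r_u = (1, 0, 2*v), r_v = (0, 1, 2*u). Then
  E = r_u · r_u = 4*v^2 + 1,
  F = r_u · r_v = 4*u*v,
  G = r_v · r_v = 4*u^2 + 1.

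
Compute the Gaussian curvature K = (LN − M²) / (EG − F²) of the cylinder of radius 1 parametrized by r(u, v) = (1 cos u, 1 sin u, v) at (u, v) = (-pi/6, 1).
K = 0

Coefficients of the first fundamental form: E = 1, F = 0, G = 1.
Coefficients of the second fundamental form: L = -1, M = 0, N = 0.
Assemble K = (LN − M²)/(EG − F²) = 0. At (u, v) = (-pi/6, 1): K = 0.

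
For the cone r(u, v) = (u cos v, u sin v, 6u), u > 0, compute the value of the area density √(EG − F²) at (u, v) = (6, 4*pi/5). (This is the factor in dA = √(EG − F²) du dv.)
√(EG − F²)|_{(6, 4*pi/5)} = 6*sqrt(37)

E = 37, F = 0, G = u^2, so EG − F² = 37*u^2. Taking the positive square root: √(EG − F²) = sqrt(37)*Abs(u). At (u, v) = (6, 4*pi/5): 6*sqrt(37).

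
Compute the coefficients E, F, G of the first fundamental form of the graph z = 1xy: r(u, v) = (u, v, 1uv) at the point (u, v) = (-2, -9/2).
E = 85/4;  F = 9;  G = 5

Partials: r_u = (1, 0, v), r_v = (0, 1, u). As functions of (u, v):
  E = r_u · r_u = v^2 + 1,
  F = r_u · r_v = u*v,
  G = r_v · r_v = u^2 + 1.
Evaluating at (u, v) = (-2, -9/2): E = 85/4, F = 9, G = 5.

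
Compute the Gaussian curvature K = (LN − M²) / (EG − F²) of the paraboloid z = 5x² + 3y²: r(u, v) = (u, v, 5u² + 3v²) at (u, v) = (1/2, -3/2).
K = 60/11449

Coefficients of the first fundamental form: E = 100*u^2 + 1, F = 60*u*v, G = 36*v^2 + 1.
Coefficients of the second fundamental form: L = 10/sqrt(100*u^2 + 36*v^2 + 1), M = 0, N = 6/sqrt(100*u^2 + 36*v^2 + 1).
Assemble K = (LN − M²)/(EG − F²) = 60/(10000*u^4 + 7200*u^2*v^2 + 200*u^2 + 1296*v^4 + 72*v^2 + 1). At (u, v) = (1/2, -3/2): K = 60/11449.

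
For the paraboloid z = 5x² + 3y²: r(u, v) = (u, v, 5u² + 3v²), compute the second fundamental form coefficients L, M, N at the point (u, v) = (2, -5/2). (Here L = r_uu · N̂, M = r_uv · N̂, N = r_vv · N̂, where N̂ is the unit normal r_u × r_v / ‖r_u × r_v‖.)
L = 5*sqrt(626)/313;  M = 0;  N = 3*sqrt(626)/313

Compute the unit normal N̂(u, v) = (-10*u/sqrt(100*u^2 + 36*v^2 + 1), -6*v/sqrt(100*u^2 + 36*v^2 + 1), 1/sqrt(100*u^2 + 36*v^2 + 1)), and the second partials r_uu, r_uv, r_vv. Take dot products:
  L(u, v) = r_uu · N̂ = 10/sqrt(100*u^2 + 36*v^2 + 1),
  M(u, v) = r_uv · N̂ = 0,
  N(u, v) = r_vv · N̂ = 6/sqrt(100*u^2 + 36*v^2 + 1).
Evaluating at (u, v) = (2, -5/2):
  L = 5*sqrt(626)/313, M = 0, N = 3*sqrt(626)/313.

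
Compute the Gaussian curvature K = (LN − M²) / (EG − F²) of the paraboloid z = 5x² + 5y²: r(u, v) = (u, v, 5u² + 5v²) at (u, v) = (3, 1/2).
K = 25/214369

Coefficients of the first fundamental form: E = 100*u^2 + 1, F = 100*u*v, G = 100*v^2 + 1.
Coefficients of the second fundamental form: L = 10/sqrt(100*u^2 + 100*v^2 + 1), M = 0, N = 10/sqrt(100*u^2 + 100*v^2 + 1).
Assemble K = (LN − M²)/(EG − F²) = 100/(10000*u^4 + 20000*u^2*v^2 + 200*u^2 + 10000*v^4 + 200*v^2 + 1). At (u, v) = (3, 1/2): K = 25/214369.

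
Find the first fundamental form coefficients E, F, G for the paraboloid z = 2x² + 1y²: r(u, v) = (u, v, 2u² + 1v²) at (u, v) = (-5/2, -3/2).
E = 101;  F = 30;  G = 10

Partials: r_u = (1, 0, 4*u), r_v = (0, 1, 2*v). As functions of (u, v):
  E = r_u · r_u = 16*u^2 + 1,
  F = r_u · r_v = 8*u*v,
  G = r_v · r_v = 4*v^2 + 1.
Evaluating at (u, v) = (-5/2, -3/2): E = 101, F = 30, G = 10.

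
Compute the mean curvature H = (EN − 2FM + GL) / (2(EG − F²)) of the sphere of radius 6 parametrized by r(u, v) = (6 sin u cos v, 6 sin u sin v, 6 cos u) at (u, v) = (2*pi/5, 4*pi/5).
H = -1/6

With E = 36, F = 0, G = 36*sin(u)^2, L = -6*sin(u)/Abs(sin(u)), M = 0, N = -6*sin(u)^3/Abs(sin(u)), assemble
  H = (EN − 2FM + GL) / (2(EG − F²)) = -sin(u)/(6*Abs(sin(u))).
At (u, v) = (2*pi/5, 4*pi/5): H = -1/6.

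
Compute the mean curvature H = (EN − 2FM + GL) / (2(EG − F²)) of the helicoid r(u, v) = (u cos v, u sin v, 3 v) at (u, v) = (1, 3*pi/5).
H = 0

With E = 1, F = 0, G = u^2 + 9, L = 0, M = -3/sqrt(u^2 + 9), N = 0, assemble
  H = (EN − 2FM + GL) / (2(EG − F²)) = 0.
At (u, v) = (1, 3*pi/5): H = 0.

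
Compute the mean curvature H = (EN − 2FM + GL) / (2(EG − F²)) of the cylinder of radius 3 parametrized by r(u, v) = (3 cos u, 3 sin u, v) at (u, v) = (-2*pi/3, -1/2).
H = -1/6

With E = 9, F = 0, G = 1, L = -3, M = 0, N = 0, assemble
  H = (EN − 2FM + GL) / (2(EG − F²)) = -1/6.
At (u, v) = (-2*pi/3, -1/2): H = -1/6.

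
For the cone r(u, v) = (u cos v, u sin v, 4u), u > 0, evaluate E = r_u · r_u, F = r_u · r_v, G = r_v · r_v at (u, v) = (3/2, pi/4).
E = 17;  F = 0;  G = 9/4

Partials: r_u = (cos(v), sin(v), 4), r_v = (-u*sin(v), u*cos(v), 0). As functions of (u, v):
  E = r_u · r_u = 17,
  F = r_u · r_v = 0,
  G = r_v · r_v = u^2.
Evaluating at (u, v) = (3/2, pi/4): E = 17, F = 0, G = 9/4.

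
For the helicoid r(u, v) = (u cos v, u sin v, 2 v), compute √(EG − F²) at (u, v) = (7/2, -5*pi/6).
√(EG − F²)|_{(7/2, -5*pi/6)} = sqrt(65)/2

E = 1, F = 0, G = u^2 + 4; EG − F² = u^2 + 4; √(EG − F²) = sqrt(u^2 + 4). At the given point: sqrt(65)/2.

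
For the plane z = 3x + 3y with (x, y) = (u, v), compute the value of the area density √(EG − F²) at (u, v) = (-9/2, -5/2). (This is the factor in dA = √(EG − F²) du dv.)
√(EG − F²)|_{(-9/2, -5/2)} = sqrt(19)

E = 10, F = 9, G = 10, so EG − F² = 19. Taking the positive square root: √(EG − F²) = sqrt(19). At (u, v) = (-9/2, -5/2): sqrt(19).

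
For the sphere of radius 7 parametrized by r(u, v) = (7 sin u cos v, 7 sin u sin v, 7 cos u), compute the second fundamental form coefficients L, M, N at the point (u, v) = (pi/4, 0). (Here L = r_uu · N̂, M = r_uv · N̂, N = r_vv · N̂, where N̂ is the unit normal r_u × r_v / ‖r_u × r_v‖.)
L = -7;  M = 0;  N = -7/2

Compute the unit normal N̂(u, v) = (sin(u)^2*cos(v)/Abs(sin(u)), sin(u)^2*sin(v)/Abs(sin(u)), sin(2*u)/(2*Abs(sin(u)))), and the second partials r_uu, r_uv, r_vv. Take dot products:
  L(u, v) = r_uu · N̂ = -7*sin(u)/Abs(sin(u)),
  M(u, v) = r_uv · N̂ = 0,
  N(u, v) = r_vv · N̂ = -7*sin(u)^3/Abs(sin(u)).
Evaluating at (u, v) = (pi/4, 0):
  L = -7, M = 0, N = -7/2.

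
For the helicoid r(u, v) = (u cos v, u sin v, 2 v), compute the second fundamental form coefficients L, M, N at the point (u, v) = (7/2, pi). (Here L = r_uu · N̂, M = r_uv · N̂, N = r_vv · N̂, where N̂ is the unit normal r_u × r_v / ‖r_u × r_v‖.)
L = 0;  M = -4*sqrt(65)/65;  N = 0

Compute the unit normal N̂(u, v) = (2*sin(v)/sqrt(u^2 + 4), -2*cos(v)/sqrt(u^2 + 4), u/sqrt(u^2 + 4)), and the second partials r_uu, r_uv, r_vv. Take dot products:
  L(u, v) = r_uu · N̂ = 0,
  M(u, v) = r_uv · N̂ = -2/sqrt(u^2 + 4),
  N(u, v) = r_vv · N̂ = 0.
Evaluating at (u, v) = (7/2, pi):
  L = 0, M = -4*sqrt(65)/65, N = 0.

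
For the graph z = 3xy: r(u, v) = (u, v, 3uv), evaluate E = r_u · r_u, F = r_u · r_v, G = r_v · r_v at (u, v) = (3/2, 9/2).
E = 733/4;  F = 243/4;  G = 85/4

Partials: r_u = (1, 0, 3*v), r_v = (0, 1, 3*u). As functions of (u, v):
  E = r_u · r_u = 9*v^2 + 1,
  F = r_u · r_v = 9*u*v,
  G = r_v · r_v = 9*u^2 + 1.
Evaluating at (u, v) = (3/2, 9/2): E = 733/4, F = 243/4, G = 85/4.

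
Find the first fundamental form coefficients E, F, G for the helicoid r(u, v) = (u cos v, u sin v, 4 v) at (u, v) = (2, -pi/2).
E = 1;  F = 0;  G = 20

Partials: r_u = (cos(v), sin(v), 0), r_v = (-u*sin(v), u*cos(v), 4). As functions of (u, v):
  E = r_u · r_u = 1,
  F = r_u · r_v = 0,
  G = r_v · r_v = u^2 + 16.
Evaluating at (u, v) = (2, -pi/2): E = 1, F = 0, G = 20.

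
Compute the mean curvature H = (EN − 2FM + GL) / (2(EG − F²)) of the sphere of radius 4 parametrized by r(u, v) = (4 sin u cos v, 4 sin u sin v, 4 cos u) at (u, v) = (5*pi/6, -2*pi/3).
H = -1/4

With E = 16, F = 0, G = 16*sin(u)^2, L = -4*sin(u)/Abs(sin(u)), M = 0, N = -4*sin(u)^3/Abs(sin(u)), assemble
  H = (EN − 2FM + GL) / (2(EG − F²)) = -sin(u)/(4*Abs(sin(u))).
At (u, v) = (5*pi/6, -2*pi/3): H = -1/4.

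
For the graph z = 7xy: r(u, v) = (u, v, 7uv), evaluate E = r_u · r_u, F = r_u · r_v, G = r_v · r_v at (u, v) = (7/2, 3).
E = 442;  F = 1029/2;  G = 2405/4

Partials: r_u = (1, 0, 7*v), r_v = (0, 1, 7*u). As functions of (u, v):
  E = r_u · r_u = 49*v^2 + 1,
  F = r_u · r_v = 49*u*v,
  G = r_v · r_v = 49*u^2 + 1.
Evaluating at (u, v) = (7/2, 3): E = 442, F = 1029/2, G = 2405/4.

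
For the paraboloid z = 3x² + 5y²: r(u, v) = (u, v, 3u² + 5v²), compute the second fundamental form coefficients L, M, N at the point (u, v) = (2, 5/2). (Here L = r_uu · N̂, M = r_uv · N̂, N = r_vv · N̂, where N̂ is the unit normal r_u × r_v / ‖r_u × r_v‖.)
L = 3*sqrt(770)/385;  M = 0;  N = sqrt(770)/77

Compute the unit normal N̂(u, v) = (-6*u/sqrt(36*u^2 + 100*v^2 + 1), -10*v/sqrt(36*u^2 + 100*v^2 + 1), 1/sqrt(36*u^2 + 100*v^2 + 1)), and the second partials r_uu, r_uv, r_vv. Take dot products:
  L(u, v) = r_uu · N̂ = 6/sqrt(36*u^2 + 100*v^2 + 1),
  M(u, v) = r_uv · N̂ = 0,
  N(u, v) = r_vv · N̂ = 10/sqrt(36*u^2 + 100*v^2 + 1).
Evaluating at (u, v) = (2, 5/2):
  L = 3*sqrt(770)/385, M = 0, N = sqrt(770)/77.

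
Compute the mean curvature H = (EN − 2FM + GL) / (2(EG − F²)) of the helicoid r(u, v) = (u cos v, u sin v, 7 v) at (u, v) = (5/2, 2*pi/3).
H = 0

With E = 1, F = 0, G = u^2 + 49, L = 0, M = -7/sqrt(u^2 + 49), N = 0, assemble
  H = (EN − 2FM + GL) / (2(EG − F²)) = 0.
At (u, v) = (5/2, 2*pi/3): H = 0.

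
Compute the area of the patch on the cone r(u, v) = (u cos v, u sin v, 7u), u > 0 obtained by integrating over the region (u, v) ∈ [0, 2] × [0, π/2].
Area = 5*sqrt(2)*pi

Area = ∫∫ √(EG − F²) du dv with √(EG − F²) = 5*sqrt(2)*Abs(u). Integrating over [0, 2] × [0, π/2] gives 5*sqrt(2)*pi.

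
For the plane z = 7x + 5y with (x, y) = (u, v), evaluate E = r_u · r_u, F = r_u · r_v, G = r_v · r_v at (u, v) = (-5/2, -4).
E = 50;  F = 35;  G = 26

Partials: r_u = (1, 0, 7), r_v = (0, 1, 5). As functions of (u, v):
  E = r_u · r_u = 50,
  F = r_u · r_v = 35,
  G = r_v · r_v = 26.
Evaluating at (u, v) = (-5/2, -4): E = 50, F = 35, G = 26.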